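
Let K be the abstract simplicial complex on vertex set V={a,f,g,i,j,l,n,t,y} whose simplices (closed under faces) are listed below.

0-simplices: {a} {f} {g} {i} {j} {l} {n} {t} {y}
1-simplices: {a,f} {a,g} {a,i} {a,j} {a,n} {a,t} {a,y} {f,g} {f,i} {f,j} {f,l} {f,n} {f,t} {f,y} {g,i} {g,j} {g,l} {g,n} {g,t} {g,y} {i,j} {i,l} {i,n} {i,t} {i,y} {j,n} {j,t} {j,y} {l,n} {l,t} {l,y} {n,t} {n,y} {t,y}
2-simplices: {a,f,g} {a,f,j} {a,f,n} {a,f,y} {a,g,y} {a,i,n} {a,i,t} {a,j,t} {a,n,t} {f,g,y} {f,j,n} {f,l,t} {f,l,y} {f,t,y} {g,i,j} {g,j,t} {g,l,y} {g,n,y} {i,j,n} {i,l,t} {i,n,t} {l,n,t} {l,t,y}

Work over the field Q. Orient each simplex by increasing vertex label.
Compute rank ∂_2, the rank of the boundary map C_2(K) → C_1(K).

n_0=9 n_1=34 n_2=23  [Q]
∂1: piv[af,ag,ai,aj,an,at,ay,fl] rk=8  ker:fg,fi,fj,fn,ft,fy,gi,gj,gl,gn,gt,gy,ij,il,in,it,iy,jn,jt,jy,ln,lt,ly,nt,ny,ty
∂2: piv[afg,afj,afn,afy,agy,ain,ait,ajt,ant,fjn,flt,fly,fty,gij,gjt,gly,gny,ijn,ilt,lnt] rk=20  ker:fgy,int,lty
rk∂_2=20

rank∂_2=20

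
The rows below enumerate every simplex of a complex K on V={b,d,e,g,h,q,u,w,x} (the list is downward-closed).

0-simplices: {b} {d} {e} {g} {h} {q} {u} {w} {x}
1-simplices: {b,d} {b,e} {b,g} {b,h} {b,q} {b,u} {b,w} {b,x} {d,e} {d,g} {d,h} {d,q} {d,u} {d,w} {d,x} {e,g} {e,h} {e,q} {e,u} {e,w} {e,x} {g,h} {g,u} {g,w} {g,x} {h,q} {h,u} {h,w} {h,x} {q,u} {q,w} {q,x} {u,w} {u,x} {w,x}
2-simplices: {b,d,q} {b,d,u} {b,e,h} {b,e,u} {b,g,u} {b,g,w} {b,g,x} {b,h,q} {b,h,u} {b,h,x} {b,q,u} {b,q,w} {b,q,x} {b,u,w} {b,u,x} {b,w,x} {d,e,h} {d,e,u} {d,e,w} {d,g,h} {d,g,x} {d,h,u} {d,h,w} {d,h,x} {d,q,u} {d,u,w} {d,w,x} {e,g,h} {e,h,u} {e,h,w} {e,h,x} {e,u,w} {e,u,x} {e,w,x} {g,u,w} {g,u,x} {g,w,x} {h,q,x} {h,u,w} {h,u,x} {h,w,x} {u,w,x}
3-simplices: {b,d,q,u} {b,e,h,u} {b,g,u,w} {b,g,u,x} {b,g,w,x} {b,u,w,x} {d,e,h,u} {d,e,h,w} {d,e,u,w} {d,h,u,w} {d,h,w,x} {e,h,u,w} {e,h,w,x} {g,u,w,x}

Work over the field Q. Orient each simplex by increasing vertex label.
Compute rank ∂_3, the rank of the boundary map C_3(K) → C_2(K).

rank∂_3=12

n_0=9 n_1=35 n_2=42 n_3=14  [Q]
∂1: piv[bd,be,bg,bh,bq,bu,bw,bx] rk=8  ker:de,dg,dh,dq,du,dw,dx,eg,eh,eq,eu,ew,ex,gh,gu,gw,gx,hq,hu,hw,hx,qu,qw,qx,uw,ux,wx
∂2: piv[bdq,bdu,beh,beu,bgu,bgw,bgx,bhq,bhu,bhx,bqu,bqw,bqx,buw,bux,bwx,deh,deu,dew,dgh,dgx,dhw,dhx,duw,egh,ehx] rk=26  ker:dhu,dqu,dwx,ehu,ehw,euw,eux,ewx,guw,gux,gwx,hqx,huw,hux,hwx,uwx
∂3: piv[bdqu,behu,bguw,bgux,bgwx,buwx,dehu,dehw,deuw,dhuw,dhwx,ehwx] rk=12  ker:ehuw,guwx
rk∂_3=12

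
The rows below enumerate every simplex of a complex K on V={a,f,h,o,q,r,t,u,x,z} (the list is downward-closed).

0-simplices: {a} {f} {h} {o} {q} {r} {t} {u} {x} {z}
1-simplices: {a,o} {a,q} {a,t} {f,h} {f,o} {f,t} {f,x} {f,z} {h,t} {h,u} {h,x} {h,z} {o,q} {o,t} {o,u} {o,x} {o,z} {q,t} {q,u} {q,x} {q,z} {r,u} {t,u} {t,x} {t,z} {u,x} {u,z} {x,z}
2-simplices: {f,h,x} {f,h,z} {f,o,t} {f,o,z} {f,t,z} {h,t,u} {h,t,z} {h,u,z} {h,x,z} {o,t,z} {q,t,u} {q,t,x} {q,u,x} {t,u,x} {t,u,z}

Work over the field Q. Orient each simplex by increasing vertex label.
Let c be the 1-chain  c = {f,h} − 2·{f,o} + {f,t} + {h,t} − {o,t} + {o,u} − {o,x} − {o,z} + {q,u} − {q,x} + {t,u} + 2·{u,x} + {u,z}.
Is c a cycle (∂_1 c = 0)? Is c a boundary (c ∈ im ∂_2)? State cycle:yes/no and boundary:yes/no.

cycle:yes boundary:no

n_0=10 n_1=28 n_2=15  [Q]
∂1: piv[ao,aq,at,fh,fo,fx,fz,hu,ru] rk=9  ker:ft,ht,hx,hz,oq,ot,ou,ox,oz,qt,qu,qx,qz,tu,tx,tz,ux,uz,xz
∂2: piv[fhx,fhz,fot,foz,ftz,htu,htz,huz,hxz,qtu,qtx,qux] rk=12  ker:otz,tux,tuz
∂1c = 0
c vs im∂2: residual ≠ 0 ⇒ not boundary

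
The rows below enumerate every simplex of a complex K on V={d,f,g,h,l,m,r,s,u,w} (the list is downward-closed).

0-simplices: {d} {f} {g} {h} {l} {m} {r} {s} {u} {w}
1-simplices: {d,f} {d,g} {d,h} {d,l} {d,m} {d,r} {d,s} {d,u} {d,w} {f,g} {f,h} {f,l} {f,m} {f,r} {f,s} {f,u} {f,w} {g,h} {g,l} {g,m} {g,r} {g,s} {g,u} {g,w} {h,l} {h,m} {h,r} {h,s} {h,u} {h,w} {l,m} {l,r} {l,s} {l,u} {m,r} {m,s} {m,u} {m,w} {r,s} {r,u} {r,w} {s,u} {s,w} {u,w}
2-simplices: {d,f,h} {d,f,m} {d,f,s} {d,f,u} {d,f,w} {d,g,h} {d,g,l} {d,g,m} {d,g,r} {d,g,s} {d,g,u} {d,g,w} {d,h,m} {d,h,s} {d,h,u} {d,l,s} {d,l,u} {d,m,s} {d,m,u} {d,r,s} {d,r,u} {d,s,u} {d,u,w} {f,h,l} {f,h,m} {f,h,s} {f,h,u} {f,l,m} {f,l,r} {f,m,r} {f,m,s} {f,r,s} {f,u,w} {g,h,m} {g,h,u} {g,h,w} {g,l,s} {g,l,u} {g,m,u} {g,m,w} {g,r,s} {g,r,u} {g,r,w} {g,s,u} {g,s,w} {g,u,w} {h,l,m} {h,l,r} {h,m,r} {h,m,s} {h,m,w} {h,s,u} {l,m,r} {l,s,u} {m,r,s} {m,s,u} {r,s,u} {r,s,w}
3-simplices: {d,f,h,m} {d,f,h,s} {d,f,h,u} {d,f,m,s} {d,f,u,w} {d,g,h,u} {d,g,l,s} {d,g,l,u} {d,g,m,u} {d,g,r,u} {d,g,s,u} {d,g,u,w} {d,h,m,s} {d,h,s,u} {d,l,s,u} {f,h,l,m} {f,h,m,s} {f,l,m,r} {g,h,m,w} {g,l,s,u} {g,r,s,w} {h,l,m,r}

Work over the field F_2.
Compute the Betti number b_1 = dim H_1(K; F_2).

n_0=10 n_1=44 n_2=58 n_3=22  [Z2]
∂1: piv[df,dg,dh,dl,dm,dr,ds,du,dw] rk=9  ker:fg,fh,fl,fm,fr,fs,fu,fw,gh,gl,gm,gr,gs,gu,gw,hl,hm,hr,hs,hu,hw,lm,lr,ls,lu,mr,ms,mu,mw,rs,ru,rw,su,sw,uw
∂2: piv[dfh,dfm,dfs,dfu,dfw,dgh,dgl,dgm,dgr,dgs,dgu,dgw,dhm,dhs,dhu,dls,dlu,dms,dmu,drs,dru,dsu,duw,fhl,flm,flr,fmr,frs,ghw,gmw,grw,gsw,hlr] rk=33  ker:fhm,fhs,fhu,fms,fuw,ghm,ghu,gls,glu,gmu,grs,gru,gsu,guw,hlm,hmr,hms,hmw,hsu,lmr,lsu,mrs,msu,rsu,rsw
∂3: piv[dfhm,dfhs,dfhu,dfms,dfuw,dghu,dgls,dglu,dgmu,dgru,dgsu,dguw,dhms,dhsu,dlsu,fhlm,flmr,ghmw,grsw,hlmr] rk=20  ker:fhms,glsu
b_1=(44−9)−33=2

b_1=2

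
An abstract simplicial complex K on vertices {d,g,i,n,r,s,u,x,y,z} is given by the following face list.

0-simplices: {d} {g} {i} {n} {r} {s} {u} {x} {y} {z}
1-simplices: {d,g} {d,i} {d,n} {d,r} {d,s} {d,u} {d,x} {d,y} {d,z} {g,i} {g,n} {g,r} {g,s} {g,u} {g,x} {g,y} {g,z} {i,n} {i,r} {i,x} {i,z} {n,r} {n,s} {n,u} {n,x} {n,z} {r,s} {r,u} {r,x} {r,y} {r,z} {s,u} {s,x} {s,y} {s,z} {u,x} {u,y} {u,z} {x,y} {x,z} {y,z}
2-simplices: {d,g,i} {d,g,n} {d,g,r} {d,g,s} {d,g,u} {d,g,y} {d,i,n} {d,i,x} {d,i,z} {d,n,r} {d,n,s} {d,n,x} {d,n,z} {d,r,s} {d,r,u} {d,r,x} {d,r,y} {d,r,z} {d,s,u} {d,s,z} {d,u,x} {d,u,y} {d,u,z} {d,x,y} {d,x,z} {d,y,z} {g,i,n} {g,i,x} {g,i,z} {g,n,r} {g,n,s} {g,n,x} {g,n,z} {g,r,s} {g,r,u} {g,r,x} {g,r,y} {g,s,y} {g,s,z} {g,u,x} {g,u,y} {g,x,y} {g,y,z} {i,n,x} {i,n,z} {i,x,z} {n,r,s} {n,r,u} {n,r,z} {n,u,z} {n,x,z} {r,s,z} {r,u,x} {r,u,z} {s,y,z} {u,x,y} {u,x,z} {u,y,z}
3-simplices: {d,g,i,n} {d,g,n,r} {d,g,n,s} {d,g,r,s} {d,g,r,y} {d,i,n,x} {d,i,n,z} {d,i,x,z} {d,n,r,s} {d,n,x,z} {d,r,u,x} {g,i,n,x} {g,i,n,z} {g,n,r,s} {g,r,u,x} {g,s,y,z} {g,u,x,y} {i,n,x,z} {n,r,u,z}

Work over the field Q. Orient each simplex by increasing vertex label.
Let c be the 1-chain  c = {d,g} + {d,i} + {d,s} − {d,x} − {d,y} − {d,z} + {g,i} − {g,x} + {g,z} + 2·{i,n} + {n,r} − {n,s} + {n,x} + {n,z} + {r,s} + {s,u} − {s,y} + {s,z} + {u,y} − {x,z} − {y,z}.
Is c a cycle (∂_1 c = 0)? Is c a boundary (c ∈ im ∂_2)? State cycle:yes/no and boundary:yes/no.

n_0=10 n_1=41 n_2=58 n_3=19  [Q]
∂1: piv[dg,di,dn,dr,ds,du,dx,dy,dz] rk=9  ker:gi,gn,gr,gs,gu,gx,gy,gz,in,ir,ix,iz,nr,ns,nu,nx,nz,rs,ru,rx,ry,rz,su,sx,sy,sz,ux,uy,uz,xy,xz,yz
∂2: piv[dgi,dgn,dgr,dgs,dgu,dgy,din,dix,diz,dnr,dns,dnx,dnz,drs,dru,drx,dry,drz,dsu,dsz,dux,duy,duz,dxy,dxz,dyz,gix,giz,gsy,nru] rk=30  ker:gin,gnr,gns,gnx,gnz,grs,gru,grx,gry,gsz,gux,guy,gxy,gyz,inx,inz,ixz,nrs,nrz,nuz,nxz,rsz,rux,ruz,syz,uxy,uxz,uyz
∂3: piv[dgin,dgnr,dgns,dgrs,dgry,dinx,dinz,dixz,dnrs,dnxz,drux,ginx,ginz,grux,gsyz,guxy,nruz] rk=17  ker:gnrs,inxz
∂1c = 0
c vs im∂2: reduces to 0 ⇒ boundary

cycle:yes boundary:yes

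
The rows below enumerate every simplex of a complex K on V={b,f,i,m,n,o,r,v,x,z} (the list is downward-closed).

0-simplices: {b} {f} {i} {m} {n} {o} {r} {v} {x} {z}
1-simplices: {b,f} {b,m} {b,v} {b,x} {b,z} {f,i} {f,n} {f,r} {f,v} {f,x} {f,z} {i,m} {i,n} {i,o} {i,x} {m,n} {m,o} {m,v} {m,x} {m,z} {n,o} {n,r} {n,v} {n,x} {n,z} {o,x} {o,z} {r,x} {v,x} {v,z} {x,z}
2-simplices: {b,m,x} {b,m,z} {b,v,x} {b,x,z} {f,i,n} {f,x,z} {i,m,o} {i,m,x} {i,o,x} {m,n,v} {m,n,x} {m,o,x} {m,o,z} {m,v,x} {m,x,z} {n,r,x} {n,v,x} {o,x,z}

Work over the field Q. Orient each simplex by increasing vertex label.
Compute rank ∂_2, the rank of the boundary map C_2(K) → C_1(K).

rank∂_2=14

n_0=10 n_1=31 n_2=18  [Q]
∂1: piv[bf,bm,bv,bx,bz,fi,fn,fr,io] rk=9  ker:fv,fx,fz,im,in,ix,mn,mo,mv,mx,mz,no,nr,nv,nx,nz,ox,oz,rx,vx,vz,xz
∂2: piv[bmx,bmz,bvx,bxz,fin,fxz,imo,imx,iox,mnv,mnx,moz,mvx,nrx] rk=14  ker:mox,mxz,nvx,oxz
rk∂_2=14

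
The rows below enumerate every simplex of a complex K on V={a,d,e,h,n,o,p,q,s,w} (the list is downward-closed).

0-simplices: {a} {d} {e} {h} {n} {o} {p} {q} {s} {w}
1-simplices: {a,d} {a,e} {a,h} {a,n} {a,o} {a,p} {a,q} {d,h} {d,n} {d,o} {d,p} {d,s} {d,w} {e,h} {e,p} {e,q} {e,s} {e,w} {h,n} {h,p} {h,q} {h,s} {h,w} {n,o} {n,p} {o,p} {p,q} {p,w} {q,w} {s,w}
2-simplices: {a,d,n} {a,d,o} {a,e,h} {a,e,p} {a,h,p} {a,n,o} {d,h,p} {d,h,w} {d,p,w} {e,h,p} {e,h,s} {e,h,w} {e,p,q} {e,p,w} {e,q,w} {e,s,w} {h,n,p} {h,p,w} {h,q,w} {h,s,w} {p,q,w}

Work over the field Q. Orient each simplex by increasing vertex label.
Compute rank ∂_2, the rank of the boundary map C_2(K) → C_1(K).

rank∂_2=16

n_0=10 n_1=30 n_2=21  [Q]
∂1: piv[ad,ae,ah,an,ao,ap,aq,ds,dw] rk=9  ker:dh,dn,do,dp,eh,ep,eq,es,ew,hn,hp,hq,hs,hw,no,np,op,pq,pw,qw,sw
∂2: piv[adn,ado,aeh,aep,ahp,ano,dhp,dhw,dpw,ehs,ehw,epq,eqw,esw,hnp,hqw] rk=16  ker:ehp,epw,hpw,hsw,pqw
rk∂_2=16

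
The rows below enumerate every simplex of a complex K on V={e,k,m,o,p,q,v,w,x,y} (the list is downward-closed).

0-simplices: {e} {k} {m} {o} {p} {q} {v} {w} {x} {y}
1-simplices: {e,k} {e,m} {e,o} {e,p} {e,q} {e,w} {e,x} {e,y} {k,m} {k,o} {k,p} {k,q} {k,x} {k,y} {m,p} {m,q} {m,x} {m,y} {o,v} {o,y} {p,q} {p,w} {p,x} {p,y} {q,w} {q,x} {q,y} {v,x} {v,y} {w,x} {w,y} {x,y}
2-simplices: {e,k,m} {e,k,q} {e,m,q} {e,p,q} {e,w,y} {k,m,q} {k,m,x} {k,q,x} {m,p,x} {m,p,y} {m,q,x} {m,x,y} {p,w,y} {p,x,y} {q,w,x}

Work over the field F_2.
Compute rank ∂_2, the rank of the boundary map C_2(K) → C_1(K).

n_0=10 n_1=32 n_2=15  [Z2]
∂1: piv[ek,em,eo,ep,eq,ew,ex,ey,ov] rk=9  ker:km,ko,kp,kq,kx,ky,mp,mq,mx,my,oy,pq,pw,px,py,qw,qx,qy,vx,vy,wx,wy,xy
∂2: piv[ekm,ekq,emq,epq,ewy,kmx,kqx,mpx,mpy,mxy,pwy,qwx] rk=12  ker:kmq,mqx,pxy
rk∂_2=12

rank∂_2=12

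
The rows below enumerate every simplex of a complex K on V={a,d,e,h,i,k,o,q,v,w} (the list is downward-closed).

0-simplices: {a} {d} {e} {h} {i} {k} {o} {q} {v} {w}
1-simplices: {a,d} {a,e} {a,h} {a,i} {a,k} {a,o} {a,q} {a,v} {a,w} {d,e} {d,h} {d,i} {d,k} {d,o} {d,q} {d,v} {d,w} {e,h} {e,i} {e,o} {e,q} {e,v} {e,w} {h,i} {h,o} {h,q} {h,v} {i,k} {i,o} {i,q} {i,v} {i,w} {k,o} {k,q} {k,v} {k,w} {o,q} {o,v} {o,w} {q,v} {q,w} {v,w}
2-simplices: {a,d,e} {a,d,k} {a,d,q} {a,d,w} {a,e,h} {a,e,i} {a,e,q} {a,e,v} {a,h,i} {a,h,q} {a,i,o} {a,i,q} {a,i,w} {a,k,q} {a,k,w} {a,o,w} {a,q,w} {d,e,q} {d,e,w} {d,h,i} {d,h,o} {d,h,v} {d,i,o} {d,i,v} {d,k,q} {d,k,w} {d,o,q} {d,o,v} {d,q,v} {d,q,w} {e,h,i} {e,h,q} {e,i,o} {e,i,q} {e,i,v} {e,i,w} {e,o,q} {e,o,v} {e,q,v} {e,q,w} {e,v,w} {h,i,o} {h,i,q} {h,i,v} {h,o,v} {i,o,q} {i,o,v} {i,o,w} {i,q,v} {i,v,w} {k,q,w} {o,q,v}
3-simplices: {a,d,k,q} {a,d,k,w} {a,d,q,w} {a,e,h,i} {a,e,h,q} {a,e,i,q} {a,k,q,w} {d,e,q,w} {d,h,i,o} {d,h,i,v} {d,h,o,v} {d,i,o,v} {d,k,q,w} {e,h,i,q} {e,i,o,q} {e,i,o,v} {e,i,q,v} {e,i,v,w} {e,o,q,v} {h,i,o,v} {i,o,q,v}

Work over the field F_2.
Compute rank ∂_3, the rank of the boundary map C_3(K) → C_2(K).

rank∂_3=18

n_0=10 n_1=42 n_2=52 n_3=21  [Z2]
∂1: piv[ad,ae,ah,ai,ak,ao,aq,av,aw] rk=9  ker:de,dh,di,dk,do,dq,dv,dw,eh,ei,eo,eq,ev,ew,hi,ho,hq,hv,ik,io,iq,iv,iw,ko,kq,kv,kw,oq,ov,ow,qv,qw,vw
∂2: piv[ade,adk,adq,adw,aeh,aei,aeq,aev,ahi,ahq,aio,aiq,aiw,akq,akw,aow,aqw,dew,dhi,dho,dhv,dio,div,doq,dov,dqv,eio,eiv,eoq,evw] rk=30  ker:deq,dkq,dkw,dqw,ehi,ehq,eiq,eiw,eov,eqv,eqw,hio,hiq,hiv,hov,ioq,iov,iow,iqv,ivw,kqw,oqv
∂3: piv[adkq,adkw,adqw,aehi,aehq,aeiq,akqw,deqw,dhio,dhiv,dhov,diov,ehiq,eioq,eiov,eiqv,eivw,eoqv] rk=18  ker:dkqw,hiov,ioqv
rk∂_3=18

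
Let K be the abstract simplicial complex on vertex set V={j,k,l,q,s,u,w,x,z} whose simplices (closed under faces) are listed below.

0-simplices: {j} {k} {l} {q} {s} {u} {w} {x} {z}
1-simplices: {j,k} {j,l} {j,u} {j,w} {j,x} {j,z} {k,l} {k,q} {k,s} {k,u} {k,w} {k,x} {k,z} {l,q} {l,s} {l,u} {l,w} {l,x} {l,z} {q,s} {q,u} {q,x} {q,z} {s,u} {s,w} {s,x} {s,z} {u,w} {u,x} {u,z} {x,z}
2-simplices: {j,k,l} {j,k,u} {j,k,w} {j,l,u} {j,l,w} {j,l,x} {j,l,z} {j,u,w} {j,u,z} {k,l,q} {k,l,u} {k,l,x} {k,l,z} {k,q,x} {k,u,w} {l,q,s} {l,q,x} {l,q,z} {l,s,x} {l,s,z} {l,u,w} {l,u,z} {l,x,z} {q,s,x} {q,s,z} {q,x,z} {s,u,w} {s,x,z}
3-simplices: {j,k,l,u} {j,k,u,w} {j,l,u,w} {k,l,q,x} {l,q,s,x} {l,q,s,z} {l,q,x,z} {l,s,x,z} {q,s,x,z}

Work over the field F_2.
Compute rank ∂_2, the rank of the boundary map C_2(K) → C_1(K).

rank∂_2=19

n_0=9 n_1=31 n_2=28 n_3=9  [Z2]
∂1: piv[jk,jl,ju,jw,jx,jz,kq,ks] rk=8  ker:kl,ku,kw,kx,kz,lq,ls,lu,lw,lx,lz,qs,qu,qx,qz,su,sw,sx,sz,uw,ux,uz,xz
∂2: piv[jkl,jku,jkw,jlu,jlw,jlx,jlz,juw,juz,klq,klx,klz,kqx,lqs,lqz,lsx,lsz,lxz,suw] rk=19  ker:klu,kuw,lqx,luw,luz,qsx,qsz,qxz,sxz
∂3: piv[jklu,jkuw,jluw,klqx,lqsx,lqsz,lqxz,lsxz] rk=8  ker:qsxz
rk∂_2=19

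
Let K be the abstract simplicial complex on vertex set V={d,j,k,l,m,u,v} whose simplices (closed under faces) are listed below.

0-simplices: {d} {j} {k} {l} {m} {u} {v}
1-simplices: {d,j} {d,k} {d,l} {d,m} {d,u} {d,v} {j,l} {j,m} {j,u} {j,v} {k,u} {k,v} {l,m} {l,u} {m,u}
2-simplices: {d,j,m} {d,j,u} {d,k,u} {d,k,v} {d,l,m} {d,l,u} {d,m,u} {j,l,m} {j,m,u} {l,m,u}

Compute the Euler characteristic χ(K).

n_0=7 n_1=15 n_2=10
χ=+7−15+10=2

χ(K)=2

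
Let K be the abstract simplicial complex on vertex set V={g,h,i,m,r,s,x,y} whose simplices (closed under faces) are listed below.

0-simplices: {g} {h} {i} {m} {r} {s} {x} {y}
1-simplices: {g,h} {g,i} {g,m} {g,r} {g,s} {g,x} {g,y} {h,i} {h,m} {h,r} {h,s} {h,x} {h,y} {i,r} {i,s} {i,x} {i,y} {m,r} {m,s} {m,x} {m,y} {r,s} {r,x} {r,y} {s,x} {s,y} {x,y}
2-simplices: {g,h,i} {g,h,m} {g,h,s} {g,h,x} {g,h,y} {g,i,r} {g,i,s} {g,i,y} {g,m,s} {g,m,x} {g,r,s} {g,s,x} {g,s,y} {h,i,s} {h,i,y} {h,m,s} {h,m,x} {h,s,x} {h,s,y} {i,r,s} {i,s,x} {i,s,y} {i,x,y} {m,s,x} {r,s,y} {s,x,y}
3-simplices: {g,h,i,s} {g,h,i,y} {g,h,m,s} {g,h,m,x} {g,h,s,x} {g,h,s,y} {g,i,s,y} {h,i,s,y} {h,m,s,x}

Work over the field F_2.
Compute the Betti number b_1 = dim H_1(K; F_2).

b_1=4

n_0=8 n_1=27 n_2=26 n_3=9  [Z2]
∂1: piv[gh,gi,gm,gr,gs,gx,gy] rk=7  ker:hi,hm,hr,hs,hx,hy,ir,is,ix,iy,mr,ms,mx,my,rs,rx,ry,sx,sy,xy
∂2: piv[ghi,ghm,ghs,ghx,ghy,gir,gis,giy,gms,gmx,grs,gsx,gsy,isx,ixy,rsy] rk=16  ker:his,hiy,hms,hmx,hsx,hsy,irs,isy,msx,sxy
∂3: piv[ghis,ghiy,ghms,ghmx,ghsx,ghsy,gisy,hmsx] rk=8  ker:hisy
b_1=(27−7)−16=4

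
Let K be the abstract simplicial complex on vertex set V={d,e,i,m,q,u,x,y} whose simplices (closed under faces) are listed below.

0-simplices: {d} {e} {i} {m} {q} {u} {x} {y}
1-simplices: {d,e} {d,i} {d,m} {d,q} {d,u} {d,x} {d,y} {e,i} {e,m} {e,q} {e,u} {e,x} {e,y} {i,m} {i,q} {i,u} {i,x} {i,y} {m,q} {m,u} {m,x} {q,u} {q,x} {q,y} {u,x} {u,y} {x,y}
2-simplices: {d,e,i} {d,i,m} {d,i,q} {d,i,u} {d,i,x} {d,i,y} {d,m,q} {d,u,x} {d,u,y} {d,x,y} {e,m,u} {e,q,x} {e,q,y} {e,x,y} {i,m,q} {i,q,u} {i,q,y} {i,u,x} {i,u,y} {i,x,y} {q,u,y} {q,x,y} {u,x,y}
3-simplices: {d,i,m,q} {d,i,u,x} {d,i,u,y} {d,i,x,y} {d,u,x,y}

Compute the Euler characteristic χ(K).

χ(K)=-1

n_0=8 n_1=27 n_2=23 n_3=5
χ=+8−27+23−5=-1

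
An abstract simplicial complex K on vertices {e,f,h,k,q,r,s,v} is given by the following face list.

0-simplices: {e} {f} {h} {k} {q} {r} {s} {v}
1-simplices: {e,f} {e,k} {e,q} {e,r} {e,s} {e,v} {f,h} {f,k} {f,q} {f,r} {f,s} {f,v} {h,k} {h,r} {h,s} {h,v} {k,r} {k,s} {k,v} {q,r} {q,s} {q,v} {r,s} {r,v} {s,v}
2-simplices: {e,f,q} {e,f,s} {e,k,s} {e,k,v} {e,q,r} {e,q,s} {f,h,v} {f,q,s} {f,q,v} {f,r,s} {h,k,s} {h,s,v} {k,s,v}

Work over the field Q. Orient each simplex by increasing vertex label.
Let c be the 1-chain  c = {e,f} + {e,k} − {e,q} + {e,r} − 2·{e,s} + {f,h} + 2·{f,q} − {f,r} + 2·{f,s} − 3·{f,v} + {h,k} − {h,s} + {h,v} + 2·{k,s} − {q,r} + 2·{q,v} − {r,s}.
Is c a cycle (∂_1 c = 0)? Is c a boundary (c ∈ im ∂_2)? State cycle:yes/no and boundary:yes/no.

n_0=8 n_1=25 n_2=13  [Q]
∂1: piv[ef,ek,eq,er,es,ev,fh] rk=7  ker:fk,fq,fr,fs,fv,hk,hr,hs,hv,kr,ks,kv,qr,qs,qv,rs,rv,sv
∂2: piv[efq,efs,eks,ekv,eqr,eqs,fhv,fqv,frs,hks,hsv,ksv] rk=12  ker:fqs
∂1c = 0
c vs im∂2: reduces to 0 ⇒ boundary

cycle:yes boundary:yes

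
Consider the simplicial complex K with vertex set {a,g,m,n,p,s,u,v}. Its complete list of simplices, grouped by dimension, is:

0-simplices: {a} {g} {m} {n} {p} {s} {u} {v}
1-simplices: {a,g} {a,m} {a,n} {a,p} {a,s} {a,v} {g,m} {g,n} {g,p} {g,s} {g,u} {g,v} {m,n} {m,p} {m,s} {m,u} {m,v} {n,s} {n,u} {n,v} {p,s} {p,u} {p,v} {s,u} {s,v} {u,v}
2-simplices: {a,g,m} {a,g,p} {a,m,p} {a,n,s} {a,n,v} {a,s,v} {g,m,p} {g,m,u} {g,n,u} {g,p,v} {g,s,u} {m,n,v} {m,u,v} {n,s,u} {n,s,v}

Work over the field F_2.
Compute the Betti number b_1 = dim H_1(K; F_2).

b_1=6

n_0=8 n_1=26 n_2=15  [Z2]
∂1: piv[ag,am,an,ap,as,av,gu] rk=7  ker:gm,gn,gp,gs,gv,mn,mp,ms,mu,mv,ns,nu,nv,ps,pu,pv,su,sv,uv
∂2: piv[agm,agp,amp,ans,anv,asv,gmu,gnu,gpv,gsu,mnv,muv,nsu] rk=13  ker:gmp,nsv
b_1=(26−7)−13=6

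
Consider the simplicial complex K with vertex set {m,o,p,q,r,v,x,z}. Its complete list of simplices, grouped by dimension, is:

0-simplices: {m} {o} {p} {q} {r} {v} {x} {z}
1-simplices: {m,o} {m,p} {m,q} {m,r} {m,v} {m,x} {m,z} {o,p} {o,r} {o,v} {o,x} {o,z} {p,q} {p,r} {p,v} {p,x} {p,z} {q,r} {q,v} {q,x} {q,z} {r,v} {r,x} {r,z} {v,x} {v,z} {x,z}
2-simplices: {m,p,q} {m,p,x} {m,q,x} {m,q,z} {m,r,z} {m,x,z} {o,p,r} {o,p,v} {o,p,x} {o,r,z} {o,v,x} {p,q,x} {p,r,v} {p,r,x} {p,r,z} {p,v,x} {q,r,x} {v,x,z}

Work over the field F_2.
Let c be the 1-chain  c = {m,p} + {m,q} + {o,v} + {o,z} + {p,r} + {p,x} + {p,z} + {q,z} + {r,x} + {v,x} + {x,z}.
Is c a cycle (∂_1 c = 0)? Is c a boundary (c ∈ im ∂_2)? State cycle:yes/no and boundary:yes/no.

n_0=8 n_1=27 n_2=18  [Z2]
∂1: piv[mo,mp,mq,mr,mv,mx,mz] rk=7  ker:op,or,ov,ox,oz,pq,pr,pv,px,pz,qr,qv,qx,qz,rv,rx,rz,vx,vz,xz
∂2: piv[mpq,mpx,mqx,mqz,mrz,mxz,opr,opv,opx,orz,ovx,prv,prx,prz,qrx,vxz] rk=16  ker:pqx,pvx
∂1c = 0
c vs im∂2: reduces to 0 ⇒ boundary

cycle:yes boundary:yes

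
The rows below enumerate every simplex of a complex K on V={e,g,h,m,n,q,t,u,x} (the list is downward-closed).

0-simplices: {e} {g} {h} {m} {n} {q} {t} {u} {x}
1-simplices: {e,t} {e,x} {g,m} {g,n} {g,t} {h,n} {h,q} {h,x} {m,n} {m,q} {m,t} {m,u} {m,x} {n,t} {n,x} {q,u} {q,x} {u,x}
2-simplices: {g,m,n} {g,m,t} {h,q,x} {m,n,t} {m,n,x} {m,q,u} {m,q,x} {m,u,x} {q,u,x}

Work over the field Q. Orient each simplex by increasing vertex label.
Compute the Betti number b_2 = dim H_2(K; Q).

n_0=9 n_1=18 n_2=9  [Q]
∂1: piv[et,ex,gm,gn,gt,hn,hq,mu] rk=8  ker:hx,mn,mq,mt,mx,nt,nx,qu,qx,ux
∂2: piv[gmn,gmt,hqx,mnt,mnx,mqu,mqx,mux] rk=8  ker:qux
b_2=(9−8)−0=1

b_2=1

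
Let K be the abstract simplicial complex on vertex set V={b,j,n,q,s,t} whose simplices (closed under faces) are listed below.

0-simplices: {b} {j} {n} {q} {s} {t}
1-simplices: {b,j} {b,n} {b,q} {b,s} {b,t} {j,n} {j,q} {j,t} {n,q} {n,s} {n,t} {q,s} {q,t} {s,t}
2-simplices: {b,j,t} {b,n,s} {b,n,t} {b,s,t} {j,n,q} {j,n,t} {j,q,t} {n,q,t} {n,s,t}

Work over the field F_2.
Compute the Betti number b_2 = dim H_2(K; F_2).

b_2=2

n_0=6 n_1=14 n_2=9  [Z2]
∂1: piv[bj,bn,bq,bs,bt] rk=5  ker:jn,jq,jt,nq,ns,nt,qs,qt,st
∂2: piv[bjt,bns,bnt,bst,jnq,jnt,jqt] rk=7  ker:nqt,nst
b_2=(9−7)−0=2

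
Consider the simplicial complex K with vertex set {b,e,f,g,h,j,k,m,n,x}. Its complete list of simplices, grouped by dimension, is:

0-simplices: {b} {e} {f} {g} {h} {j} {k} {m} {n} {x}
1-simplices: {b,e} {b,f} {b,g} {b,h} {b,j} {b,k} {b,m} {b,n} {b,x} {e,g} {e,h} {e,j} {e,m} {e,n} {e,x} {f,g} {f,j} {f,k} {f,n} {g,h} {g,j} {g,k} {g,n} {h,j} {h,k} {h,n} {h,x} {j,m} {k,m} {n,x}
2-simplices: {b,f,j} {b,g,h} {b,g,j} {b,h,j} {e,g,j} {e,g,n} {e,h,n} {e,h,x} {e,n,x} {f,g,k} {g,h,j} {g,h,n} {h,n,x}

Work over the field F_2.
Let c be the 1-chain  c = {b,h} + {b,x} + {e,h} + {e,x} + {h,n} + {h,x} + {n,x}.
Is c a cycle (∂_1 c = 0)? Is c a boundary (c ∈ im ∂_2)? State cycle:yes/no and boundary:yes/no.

cycle:yes boundary:no

n_0=10 n_1=30 n_2=13  [Z2]
∂1: piv[be,bf,bg,bh,bj,bk,bm,bn,bx] rk=9  ker:eg,eh,ej,em,en,ex,fg,fj,fk,fn,gh,gj,gk,gn,hj,hk,hn,hx,jm,km,nx
∂2: piv[bfj,bgh,bgj,bhj,egj,egn,ehn,ehx,enx,fgk,ghn] rk=11  ker:ghj,hnx
∂1c = 0
c vs im∂2: residual ≠ 0 ⇒ not boundary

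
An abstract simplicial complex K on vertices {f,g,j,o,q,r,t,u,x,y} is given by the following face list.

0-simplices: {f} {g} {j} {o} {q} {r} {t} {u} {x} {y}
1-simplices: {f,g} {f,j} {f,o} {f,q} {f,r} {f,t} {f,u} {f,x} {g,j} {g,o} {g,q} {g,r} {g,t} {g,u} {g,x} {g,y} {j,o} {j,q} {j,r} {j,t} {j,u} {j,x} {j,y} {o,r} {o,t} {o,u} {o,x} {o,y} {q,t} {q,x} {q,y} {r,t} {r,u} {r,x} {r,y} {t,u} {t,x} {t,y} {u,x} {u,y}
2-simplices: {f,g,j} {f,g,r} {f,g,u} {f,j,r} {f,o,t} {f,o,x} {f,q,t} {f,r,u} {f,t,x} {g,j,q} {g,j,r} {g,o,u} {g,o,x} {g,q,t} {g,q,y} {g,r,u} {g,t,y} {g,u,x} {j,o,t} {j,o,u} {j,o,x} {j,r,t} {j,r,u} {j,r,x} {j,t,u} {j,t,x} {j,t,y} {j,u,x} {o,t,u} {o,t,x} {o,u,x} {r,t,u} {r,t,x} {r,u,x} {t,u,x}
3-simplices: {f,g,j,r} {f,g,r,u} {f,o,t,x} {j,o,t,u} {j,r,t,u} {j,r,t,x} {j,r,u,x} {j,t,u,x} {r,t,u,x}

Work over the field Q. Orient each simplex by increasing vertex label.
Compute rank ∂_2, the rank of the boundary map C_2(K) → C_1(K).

n_0=10 n_1=40 n_2=35 n_3=9  [Q]
∂1: piv[fg,fj,fo,fq,fr,ft,fu,fx,gy] rk=9  ker:gj,go,gq,gr,gt,gu,gx,jo,jq,jr,jt,ju,jx,jy,or,ot,ou,ox,oy,qt,qx,qy,rt,ru,rx,ry,tu,tx,ty,ux,uy
∂2: piv[fgj,fgr,fgu,fjr,fot,fox,fqt,fru,ftx,gjq,gou,gox,gqt,gqy,gty,gux,jot,jou,jox,jrt,jru,jrx,jtu,jty] rk=24  ker:gjr,gru,jtx,jux,otu,otx,oux,rtu,rtx,rux,tux
∂3: piv[fgjr,fgru,fotx,jotu,jrtu,jrtx,jrux,jtux] rk=8  ker:rtux
rk∂_2=24

rank∂_2=24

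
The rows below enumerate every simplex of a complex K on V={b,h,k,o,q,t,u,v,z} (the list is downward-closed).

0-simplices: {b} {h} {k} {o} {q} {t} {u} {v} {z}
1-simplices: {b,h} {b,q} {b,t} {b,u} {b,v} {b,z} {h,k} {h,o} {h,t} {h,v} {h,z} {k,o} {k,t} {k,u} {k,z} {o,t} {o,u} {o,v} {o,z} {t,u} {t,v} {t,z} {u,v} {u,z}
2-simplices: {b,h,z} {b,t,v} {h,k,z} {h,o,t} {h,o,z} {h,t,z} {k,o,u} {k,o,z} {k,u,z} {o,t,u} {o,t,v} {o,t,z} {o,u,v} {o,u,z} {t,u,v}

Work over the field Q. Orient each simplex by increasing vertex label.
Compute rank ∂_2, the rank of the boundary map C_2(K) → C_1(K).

n_0=9 n_1=24 n_2=15  [Q]
∂1: piv[bh,bq,bt,bu,bv,bz,hk,ho] rk=8  ker:ht,hv,hz,ko,kt,ku,kz,ot,ou,ov,oz,tu,tv,tz,uv,uz
∂2: piv[bhz,btv,hkz,hot,hoz,htz,kou,koz,kuz,otu,otv,ouv] rk=12  ker:otz,ouz,tuv
rk∂_2=12

rank∂_2=12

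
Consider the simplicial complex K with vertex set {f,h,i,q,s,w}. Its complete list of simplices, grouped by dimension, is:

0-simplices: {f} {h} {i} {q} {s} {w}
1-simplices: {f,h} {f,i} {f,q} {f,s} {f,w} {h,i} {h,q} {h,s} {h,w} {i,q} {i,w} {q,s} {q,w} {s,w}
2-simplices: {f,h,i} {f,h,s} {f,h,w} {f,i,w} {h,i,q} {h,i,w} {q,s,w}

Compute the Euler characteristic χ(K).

n_0=6 n_1=14 n_2=7
χ=+6−14+7=-1

χ(K)=-1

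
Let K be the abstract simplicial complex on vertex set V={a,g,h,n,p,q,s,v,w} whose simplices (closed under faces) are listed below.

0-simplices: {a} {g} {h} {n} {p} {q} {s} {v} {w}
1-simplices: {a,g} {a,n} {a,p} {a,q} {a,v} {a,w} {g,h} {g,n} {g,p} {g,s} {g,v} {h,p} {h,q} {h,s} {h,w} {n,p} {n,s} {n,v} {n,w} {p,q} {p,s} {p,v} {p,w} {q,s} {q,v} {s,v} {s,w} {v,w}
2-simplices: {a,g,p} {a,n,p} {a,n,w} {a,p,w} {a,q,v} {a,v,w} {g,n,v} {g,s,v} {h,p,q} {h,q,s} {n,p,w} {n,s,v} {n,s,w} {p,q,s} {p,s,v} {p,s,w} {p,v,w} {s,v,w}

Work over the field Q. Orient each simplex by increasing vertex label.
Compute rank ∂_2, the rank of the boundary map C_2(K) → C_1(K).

rank∂_2=16

n_0=9 n_1=28 n_2=18  [Q]
∂1: piv[ag,an,ap,aq,av,aw,gh,gs] rk=8  ker:gn,gp,gv,hp,hq,hs,hw,np,ns,nv,nw,pq,ps,pv,pw,qs,qv,sv,sw,vw
∂2: piv[agp,anp,anw,apw,aqv,avw,gnv,gsv,hpq,hqs,nsv,nsw,pqs,psv,psw,pvw] rk=16  ker:npw,svw
rk∂_2=16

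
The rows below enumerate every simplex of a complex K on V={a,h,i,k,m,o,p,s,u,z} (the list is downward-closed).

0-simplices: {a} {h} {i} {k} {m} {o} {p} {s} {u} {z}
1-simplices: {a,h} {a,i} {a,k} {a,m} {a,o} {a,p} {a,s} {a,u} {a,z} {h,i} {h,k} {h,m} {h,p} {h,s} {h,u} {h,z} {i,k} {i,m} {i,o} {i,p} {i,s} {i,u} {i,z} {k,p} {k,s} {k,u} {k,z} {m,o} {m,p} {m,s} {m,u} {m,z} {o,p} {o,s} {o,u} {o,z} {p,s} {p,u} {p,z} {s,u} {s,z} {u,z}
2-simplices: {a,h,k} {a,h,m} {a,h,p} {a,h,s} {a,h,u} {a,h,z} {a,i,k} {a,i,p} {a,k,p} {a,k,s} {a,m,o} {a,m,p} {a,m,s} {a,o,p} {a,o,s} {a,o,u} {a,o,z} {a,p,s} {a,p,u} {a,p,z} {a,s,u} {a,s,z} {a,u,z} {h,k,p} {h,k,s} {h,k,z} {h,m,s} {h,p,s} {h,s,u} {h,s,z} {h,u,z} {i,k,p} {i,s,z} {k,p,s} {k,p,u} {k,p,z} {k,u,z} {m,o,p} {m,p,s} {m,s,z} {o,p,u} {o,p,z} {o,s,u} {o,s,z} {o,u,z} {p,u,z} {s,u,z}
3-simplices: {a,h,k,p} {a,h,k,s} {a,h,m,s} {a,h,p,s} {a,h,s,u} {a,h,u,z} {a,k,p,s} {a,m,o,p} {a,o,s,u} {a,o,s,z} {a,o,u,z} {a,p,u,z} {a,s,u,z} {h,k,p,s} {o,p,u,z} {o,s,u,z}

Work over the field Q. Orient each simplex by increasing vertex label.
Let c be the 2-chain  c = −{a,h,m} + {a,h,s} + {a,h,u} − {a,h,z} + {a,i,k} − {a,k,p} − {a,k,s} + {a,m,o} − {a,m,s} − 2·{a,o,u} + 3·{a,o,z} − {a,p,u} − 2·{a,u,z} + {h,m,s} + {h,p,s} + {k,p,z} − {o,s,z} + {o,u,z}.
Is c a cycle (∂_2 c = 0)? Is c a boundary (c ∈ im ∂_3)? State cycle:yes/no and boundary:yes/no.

cycle:no boundary:no

n_0=10 n_1=42 n_2=47 n_3=16  [Q]
∂1: piv[ah,ai,ak,am,ao,ap,as,au,az] rk=9  ker:hi,hk,hm,hp,hs,hu,hz,ik,im,io,ip,is,iu,iz,kp,ks,ku,kz,mo,mp,ms,mu,mz,op,os,ou,oz,ps,pu,pz,su,sz,uz
∂2: piv[ahk,ahm,ahp,ahs,ahu,ahz,aik,aip,akp,aks,amo,amp,ams,aop,aos,aou,aoz,aps,apu,apz,asu,asz,auz,hkz,isz,kpu,msz] rk=27  ker:hkp,hks,hms,hps,hsu,hsz,huz,ikp,kps,kpz,kuz,mop,mps,opu,opz,osu,osz,ouz,puz,suz
∂3: piv[ahkp,ahks,ahms,ahps,ahsu,ahuz,akps,amop,aosu,aosz,aouz,apuz,asuz,opuz] rk=14  ker:hkps,osuz
∂2c = {a,i} − 3·{a,k} + {a,m} + {a,s} + {h,p} − {h,s} + {h,u} − {h,z} + {i,k} − {k,s} − {k,z} + {m,o} − {o,s} − {o,u} + 3·{o,z} + {p,s} − {p,u} + {p,z} − {s,z} − {u,z}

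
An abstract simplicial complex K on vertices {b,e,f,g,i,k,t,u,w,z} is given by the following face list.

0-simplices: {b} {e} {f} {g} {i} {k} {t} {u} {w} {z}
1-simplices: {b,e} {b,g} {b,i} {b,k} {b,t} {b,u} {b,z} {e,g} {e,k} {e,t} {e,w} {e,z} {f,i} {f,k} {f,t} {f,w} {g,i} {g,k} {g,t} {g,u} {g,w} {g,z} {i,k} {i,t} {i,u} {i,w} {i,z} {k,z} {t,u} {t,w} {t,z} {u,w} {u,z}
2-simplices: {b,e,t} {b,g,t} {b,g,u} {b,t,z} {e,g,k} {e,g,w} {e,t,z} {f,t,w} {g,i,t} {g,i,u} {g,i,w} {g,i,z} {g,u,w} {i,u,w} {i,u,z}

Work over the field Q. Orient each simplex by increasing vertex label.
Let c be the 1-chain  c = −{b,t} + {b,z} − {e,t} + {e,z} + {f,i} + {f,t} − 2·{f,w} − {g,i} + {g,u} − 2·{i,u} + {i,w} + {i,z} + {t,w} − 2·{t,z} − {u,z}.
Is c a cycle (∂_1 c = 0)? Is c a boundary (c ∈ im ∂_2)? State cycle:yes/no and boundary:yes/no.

n_0=10 n_1=33 n_2=15  [Q]
∂1: piv[be,bg,bi,bk,bt,bu,bz,ew,fi] rk=9  ker:eg,ek,et,ez,fk,ft,fw,gi,gk,gt,gu,gw,gz,ik,it,iu,iw,iz,kz,tu,tw,tz,uw,uz
∂2: piv[bet,bgt,bgu,btz,egk,egw,etz,ftw,git,giu,giw,giz,guw,iuz] rk=14  ker:iuw
∂1c = 0
c vs im∂2: residual ≠ 0 ⇒ not boundary

cycle:yes boundary:no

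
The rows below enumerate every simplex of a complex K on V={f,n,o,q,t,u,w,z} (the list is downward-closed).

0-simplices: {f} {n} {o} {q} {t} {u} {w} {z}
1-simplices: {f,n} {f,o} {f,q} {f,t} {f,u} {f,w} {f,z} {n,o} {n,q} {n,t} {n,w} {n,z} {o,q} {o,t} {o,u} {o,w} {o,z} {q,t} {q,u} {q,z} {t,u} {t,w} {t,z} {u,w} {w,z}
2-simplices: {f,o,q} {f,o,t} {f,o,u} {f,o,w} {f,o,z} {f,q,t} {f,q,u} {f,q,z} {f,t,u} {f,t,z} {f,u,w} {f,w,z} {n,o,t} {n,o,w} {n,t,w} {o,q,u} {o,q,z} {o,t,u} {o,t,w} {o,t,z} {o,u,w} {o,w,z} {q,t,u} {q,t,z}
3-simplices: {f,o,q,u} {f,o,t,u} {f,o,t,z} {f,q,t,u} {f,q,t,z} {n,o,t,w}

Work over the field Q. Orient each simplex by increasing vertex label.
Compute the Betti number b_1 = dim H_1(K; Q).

b_1=3

n_0=8 n_1=25 n_2=24 n_3=6  [Q]
∂1: piv[fn,fo,fq,ft,fu,fw,fz] rk=7  ker:no,nq,nt,nw,nz,oq,ot,ou,ow,oz,qt,qu,qz,tu,tw,tz,uw,wz
∂2: piv[foq,fot,fou,fow,foz,fqt,fqu,fqz,ftu,ftz,fuw,fwz,not,now,ntw] rk=15  ker:oqu,oqz,otu,otw,otz,ouw,owz,qtu,qtz
∂3: piv[foqu,fotu,fotz,fqtu,fqtz,notw] rk=6
b_1=(25−7)−15=3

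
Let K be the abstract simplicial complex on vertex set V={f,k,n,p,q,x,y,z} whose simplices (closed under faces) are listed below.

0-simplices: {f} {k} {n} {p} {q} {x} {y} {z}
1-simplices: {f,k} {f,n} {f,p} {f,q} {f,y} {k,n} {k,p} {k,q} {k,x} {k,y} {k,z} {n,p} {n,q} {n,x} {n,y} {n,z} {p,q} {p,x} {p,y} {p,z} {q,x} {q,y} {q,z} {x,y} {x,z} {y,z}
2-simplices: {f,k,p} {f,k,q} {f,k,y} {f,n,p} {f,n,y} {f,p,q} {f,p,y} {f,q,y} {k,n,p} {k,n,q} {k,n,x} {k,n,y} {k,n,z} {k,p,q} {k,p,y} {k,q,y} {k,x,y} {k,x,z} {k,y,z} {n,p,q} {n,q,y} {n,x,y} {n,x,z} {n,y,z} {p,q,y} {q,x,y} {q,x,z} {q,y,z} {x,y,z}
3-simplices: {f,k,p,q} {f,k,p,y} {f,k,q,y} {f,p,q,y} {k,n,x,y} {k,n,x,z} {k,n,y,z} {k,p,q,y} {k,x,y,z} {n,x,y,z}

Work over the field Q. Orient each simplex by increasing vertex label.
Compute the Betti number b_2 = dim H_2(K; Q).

n_0=8 n_1=26 n_2=29 n_3=10  [Q]
∂1: piv[fk,fn,fp,fq,fy,kx,kz] rk=7  ker:kn,kp,kq,ky,np,nq,nx,ny,nz,pq,px,py,pz,qx,qy,qz,xy,xz,yz
∂2: piv[fkp,fkq,fky,fnp,fny,fpq,fpy,fqy,knp,knq,knx,knz,kxy,kxz,kyz,qxy,qxz] rk=17  ker:kny,kpq,kpy,kqy,npq,nqy,nxy,nxz,nyz,pqy,qyz,xyz
∂3: piv[fkpq,fkpy,fkqy,fpqy,knxy,knxz,knyz,kxyz] rk=8  ker:kpqy,nxyz
b_2=(29−17)−8=4

b_2=4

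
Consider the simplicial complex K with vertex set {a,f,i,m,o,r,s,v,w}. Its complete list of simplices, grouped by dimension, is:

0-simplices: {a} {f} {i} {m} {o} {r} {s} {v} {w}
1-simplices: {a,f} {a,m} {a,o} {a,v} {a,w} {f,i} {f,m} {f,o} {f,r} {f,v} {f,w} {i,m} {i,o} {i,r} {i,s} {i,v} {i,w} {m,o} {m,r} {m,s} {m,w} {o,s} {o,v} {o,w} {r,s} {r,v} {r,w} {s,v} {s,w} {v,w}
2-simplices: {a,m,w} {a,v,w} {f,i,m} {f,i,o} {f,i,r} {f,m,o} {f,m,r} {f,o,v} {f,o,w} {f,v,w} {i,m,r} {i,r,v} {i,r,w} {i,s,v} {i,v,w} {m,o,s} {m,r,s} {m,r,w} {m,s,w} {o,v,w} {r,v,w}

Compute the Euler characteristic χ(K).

n_0=9 n_1=30 n_2=21
χ=+9−30+21=0

χ(K)=0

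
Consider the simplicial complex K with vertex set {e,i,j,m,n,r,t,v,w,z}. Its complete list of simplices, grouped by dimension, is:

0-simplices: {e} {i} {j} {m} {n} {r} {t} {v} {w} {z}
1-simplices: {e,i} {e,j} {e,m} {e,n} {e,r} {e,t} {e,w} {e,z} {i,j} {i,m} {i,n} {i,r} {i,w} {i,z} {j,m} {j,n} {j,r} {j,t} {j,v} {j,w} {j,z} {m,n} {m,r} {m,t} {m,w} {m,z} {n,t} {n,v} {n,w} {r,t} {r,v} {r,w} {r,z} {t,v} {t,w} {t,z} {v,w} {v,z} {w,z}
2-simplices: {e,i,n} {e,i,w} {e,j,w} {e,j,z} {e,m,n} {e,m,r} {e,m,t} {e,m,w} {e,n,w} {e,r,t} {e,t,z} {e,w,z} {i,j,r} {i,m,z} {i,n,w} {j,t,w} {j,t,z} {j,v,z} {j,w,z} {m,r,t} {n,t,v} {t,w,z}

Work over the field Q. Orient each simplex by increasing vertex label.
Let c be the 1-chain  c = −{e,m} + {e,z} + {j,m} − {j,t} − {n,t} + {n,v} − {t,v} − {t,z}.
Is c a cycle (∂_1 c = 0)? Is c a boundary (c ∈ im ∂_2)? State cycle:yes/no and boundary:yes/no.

cycle:yes boundary:no

n_0=10 n_1=39 n_2=22  [Q]
∂1: piv[ei,ej,em,en,er,et,ew,ez,jv] rk=9  ker:ij,im,in,ir,iw,iz,jm,jn,jr,jt,jw,jz,mn,mr,mt,mw,mz,nt,nv,nw,rt,rv,rw,rz,tv,tw,tz,vw,vz,wz
∂2: piv[ein,eiw,ejw,ejz,emn,emr,emt,emw,enw,ert,etz,ewz,ijr,imz,jtw,jtz,jvz,ntv] rk=18  ker:inw,jwz,mrt,twz
∂1c = 0
c vs im∂2: residual ≠ 0 ⇒ not boundary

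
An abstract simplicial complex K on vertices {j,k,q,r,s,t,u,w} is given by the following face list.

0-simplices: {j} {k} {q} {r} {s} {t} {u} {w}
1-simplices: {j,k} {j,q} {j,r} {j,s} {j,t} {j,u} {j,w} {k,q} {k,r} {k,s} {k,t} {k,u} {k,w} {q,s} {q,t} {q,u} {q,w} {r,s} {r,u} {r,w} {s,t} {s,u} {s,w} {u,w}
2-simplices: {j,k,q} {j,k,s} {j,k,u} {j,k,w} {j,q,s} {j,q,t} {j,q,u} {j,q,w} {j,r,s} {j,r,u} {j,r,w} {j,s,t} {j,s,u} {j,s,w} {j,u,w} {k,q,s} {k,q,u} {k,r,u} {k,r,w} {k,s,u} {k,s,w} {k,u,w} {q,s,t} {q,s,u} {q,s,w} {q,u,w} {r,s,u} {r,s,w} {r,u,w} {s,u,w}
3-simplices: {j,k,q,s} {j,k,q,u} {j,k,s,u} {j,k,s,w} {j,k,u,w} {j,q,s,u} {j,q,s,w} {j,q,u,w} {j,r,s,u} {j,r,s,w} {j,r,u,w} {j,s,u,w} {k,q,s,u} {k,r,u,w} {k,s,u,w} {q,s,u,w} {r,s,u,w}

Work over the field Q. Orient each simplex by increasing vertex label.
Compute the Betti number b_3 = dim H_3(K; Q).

n_0=8 n_1=24 n_2=30 n_3=17  [Q]
∂1: piv[jk,jq,jr,js,jt,ju,jw] rk=7  ker:kq,kr,ks,kt,ku,kw,qs,qt,qu,qw,rs,ru,rw,st,su,sw,uw
∂2: piv[jkq,jks,jku,jkw,jqs,jqt,jqu,jqw,jrs,jru,jrw,jst,jsu,jsw,juw,kru] rk=16  ker:kqs,kqu,krw,ksu,ksw,kuw,qst,qsu,qsw,quw,rsu,rsw,ruw,suw
∂3: piv[jkqs,jkqu,jksu,jksw,jkuw,jqsu,jqsw,jquw,jrsu,jrsw,jruw,jsuw,kruw] rk=13  ker:kqsu,ksuw,qsuw,rsuw
b_3=(17−13)−0=4

b_3=4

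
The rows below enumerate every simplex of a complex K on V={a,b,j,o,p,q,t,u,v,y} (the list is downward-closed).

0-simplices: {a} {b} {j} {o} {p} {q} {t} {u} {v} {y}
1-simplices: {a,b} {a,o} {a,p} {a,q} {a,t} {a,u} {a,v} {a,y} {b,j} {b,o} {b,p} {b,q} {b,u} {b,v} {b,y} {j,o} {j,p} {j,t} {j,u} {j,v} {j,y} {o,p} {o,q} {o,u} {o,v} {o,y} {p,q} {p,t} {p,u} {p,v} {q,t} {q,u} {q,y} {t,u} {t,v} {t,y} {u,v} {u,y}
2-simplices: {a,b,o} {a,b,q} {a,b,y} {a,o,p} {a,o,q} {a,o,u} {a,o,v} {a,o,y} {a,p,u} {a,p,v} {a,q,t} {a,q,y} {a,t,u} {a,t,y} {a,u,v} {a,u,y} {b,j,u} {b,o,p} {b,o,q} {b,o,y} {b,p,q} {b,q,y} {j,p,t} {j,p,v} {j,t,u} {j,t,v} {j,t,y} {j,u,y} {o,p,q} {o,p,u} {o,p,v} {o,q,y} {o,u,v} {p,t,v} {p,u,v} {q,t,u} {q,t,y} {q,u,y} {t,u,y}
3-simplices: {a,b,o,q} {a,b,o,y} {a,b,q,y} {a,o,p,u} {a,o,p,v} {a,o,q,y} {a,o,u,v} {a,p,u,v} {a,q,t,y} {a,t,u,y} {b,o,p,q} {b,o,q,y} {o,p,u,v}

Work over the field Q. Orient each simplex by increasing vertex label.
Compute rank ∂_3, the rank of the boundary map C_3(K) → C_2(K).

rank∂_3=11

n_0=10 n_1=38 n_2=39 n_3=13  [Q]
∂1: piv[ab,ao,ap,aq,at,au,av,ay,bj] rk=9  ker:bo,bp,bq,bu,bv,by,jo,jp,jt,ju,jv,jy,op,oq,ou,ov,oy,pq,pt,pu,pv,qt,qu,qy,tu,tv,ty,uv,uy
∂2: piv[abo,abq,aby,aop,aoq,aou,aov,aoy,apu,apv,aqt,aqy,atu,aty,auv,auy,bju,bop,bpq,jpt,jpv,jtu,jtv,jty,qtu] rk=25  ker:boq,boy,bqy,juy,opq,opu,opv,oqy,ouv,ptv,puv,qty,quy,tuy
∂3: piv[aboq,aboy,abqy,aopu,aopv,aoqy,aouv,apuv,aqty,atuy,bopq] rk=11  ker:boqy,opuv
rk∂_3=11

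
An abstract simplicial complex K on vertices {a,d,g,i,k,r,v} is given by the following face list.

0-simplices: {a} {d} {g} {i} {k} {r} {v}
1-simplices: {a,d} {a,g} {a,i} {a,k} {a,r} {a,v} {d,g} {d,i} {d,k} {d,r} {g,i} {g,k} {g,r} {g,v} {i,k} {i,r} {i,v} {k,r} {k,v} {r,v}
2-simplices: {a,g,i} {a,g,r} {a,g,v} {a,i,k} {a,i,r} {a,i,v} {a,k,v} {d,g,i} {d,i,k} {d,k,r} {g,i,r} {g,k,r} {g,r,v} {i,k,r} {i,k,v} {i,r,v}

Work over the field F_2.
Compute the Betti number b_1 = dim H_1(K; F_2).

b_1=1

n_0=7 n_1=20 n_2=16  [Z2]
∂1: piv[ad,ag,ai,ak,ar,av] rk=6  ker:dg,di,dk,dr,gi,gk,gr,gv,ik,ir,iv,kr,kv,rv
∂2: piv[agi,agr,agv,aik,air,aiv,akv,dgi,dik,dkr,gkr,grv,ikr] rk=13  ker:gir,ikv,irv
b_1=(20−6)−13=1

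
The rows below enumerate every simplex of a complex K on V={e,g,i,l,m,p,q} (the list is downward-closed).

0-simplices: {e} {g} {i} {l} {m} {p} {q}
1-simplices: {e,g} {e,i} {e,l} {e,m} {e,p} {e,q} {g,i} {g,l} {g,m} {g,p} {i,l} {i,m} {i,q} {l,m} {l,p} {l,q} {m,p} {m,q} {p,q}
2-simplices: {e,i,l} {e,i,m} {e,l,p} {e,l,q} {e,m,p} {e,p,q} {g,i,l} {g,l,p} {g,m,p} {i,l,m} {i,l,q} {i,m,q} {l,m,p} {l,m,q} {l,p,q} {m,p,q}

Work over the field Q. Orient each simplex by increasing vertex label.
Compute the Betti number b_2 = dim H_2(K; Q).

n_0=7 n_1=19 n_2=16  [Q]
∂1: piv[eg,ei,el,em,ep,eq] rk=6  ker:gi,gl,gm,gp,il,im,iq,lm,lp,lq,mp,mq,pq
∂2: piv[eil,eim,elp,elq,emp,epq,gil,glp,gmp,ilm,ilq,imq] rk=12  ker:lmp,lmq,lpq,mpq
b_2=(16−12)−0=4

b_2=4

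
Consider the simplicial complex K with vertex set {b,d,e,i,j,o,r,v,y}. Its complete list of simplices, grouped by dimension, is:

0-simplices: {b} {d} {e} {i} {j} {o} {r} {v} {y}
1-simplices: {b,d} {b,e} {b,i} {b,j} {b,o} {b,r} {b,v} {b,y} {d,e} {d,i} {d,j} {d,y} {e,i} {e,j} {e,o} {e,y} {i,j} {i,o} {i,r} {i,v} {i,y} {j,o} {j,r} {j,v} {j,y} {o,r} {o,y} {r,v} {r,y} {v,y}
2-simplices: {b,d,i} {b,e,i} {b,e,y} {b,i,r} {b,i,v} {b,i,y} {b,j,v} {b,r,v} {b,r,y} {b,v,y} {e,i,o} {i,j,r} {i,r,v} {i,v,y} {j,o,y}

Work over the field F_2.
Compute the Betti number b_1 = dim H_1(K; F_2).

b_1=9

n_0=9 n_1=30 n_2=15  [Z2]
∂1: piv[bd,be,bi,bj,bo,br,bv,by] rk=8  ker:de,di,dj,dy,ei,ej,eo,ey,ij,io,ir,iv,iy,jo,jr,jv,jy,or,oy,rv,ry,vy
∂2: piv[bdi,bei,bey,bir,biv,biy,bjv,brv,bry,bvy,eio,ijr,joy] rk=13  ker:irv,ivy
b_1=(30−8)−13=9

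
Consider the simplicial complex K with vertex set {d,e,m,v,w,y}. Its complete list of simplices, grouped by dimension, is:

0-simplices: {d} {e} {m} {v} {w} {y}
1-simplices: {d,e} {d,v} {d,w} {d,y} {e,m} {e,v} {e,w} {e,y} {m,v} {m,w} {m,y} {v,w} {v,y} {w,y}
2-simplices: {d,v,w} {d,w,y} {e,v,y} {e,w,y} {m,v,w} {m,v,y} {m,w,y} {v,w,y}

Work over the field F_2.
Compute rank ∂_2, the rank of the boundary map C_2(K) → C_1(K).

n_0=6 n_1=14 n_2=8  [Z2]
∂1: piv[de,dv,dw,dy,em] rk=5  ker:ev,ew,ey,mv,mw,my,vw,vy,wy
∂2: piv[dvw,dwy,evy,ewy,mvw,mvy,mwy] rk=7  ker:vwy
rk∂_2=7

rank∂_2=7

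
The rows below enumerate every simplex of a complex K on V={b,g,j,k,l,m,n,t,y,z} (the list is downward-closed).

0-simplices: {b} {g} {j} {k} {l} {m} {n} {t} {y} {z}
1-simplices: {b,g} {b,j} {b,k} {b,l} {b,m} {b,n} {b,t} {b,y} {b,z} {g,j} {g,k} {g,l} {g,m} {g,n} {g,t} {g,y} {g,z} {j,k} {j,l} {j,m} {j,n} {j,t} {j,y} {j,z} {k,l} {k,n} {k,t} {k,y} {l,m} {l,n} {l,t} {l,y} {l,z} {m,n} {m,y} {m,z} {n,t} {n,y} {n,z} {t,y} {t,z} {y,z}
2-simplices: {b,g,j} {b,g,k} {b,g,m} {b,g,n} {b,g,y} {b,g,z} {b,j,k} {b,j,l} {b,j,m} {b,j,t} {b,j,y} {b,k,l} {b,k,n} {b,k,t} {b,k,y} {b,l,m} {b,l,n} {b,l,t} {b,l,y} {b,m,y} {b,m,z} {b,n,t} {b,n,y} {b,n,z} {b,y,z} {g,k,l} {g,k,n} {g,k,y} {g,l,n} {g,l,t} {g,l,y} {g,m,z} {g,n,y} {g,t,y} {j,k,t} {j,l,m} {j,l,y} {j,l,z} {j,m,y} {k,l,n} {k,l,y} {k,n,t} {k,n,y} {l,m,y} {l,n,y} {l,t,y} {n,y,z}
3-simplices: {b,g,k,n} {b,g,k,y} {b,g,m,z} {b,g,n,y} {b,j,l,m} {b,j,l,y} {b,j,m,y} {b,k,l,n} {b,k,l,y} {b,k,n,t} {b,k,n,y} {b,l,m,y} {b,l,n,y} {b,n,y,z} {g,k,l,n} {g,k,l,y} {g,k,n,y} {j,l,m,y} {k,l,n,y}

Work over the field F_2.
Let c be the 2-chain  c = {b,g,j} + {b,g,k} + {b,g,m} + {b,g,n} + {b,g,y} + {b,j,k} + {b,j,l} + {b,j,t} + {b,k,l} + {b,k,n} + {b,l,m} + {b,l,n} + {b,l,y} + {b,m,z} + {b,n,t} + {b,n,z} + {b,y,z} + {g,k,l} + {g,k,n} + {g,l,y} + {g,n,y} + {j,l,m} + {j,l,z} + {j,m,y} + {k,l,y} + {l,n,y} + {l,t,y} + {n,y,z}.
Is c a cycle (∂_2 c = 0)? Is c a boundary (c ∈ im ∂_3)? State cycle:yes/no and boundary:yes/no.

cycle:no boundary:no

n_0=10 n_1=42 n_2=47 n_3=19  [Z2]
∂1: piv[bg,bj,bk,bl,bm,bn,bt,by,bz] rk=9  ker:gj,gk,gl,gm,gn,gt,gy,gz,jk,jl,jm,jn,jt,jy,jz,kl,kn,kt,ky,lm,ln,lt,ly,lz,mn,my,mz,nt,ny,nz,ty,tz,yz
∂2: piv[bgj,bgk,bgm,bgn,bgy,bgz,bjk,bjl,bjm,bjt,bjy,bkl,bkn,bkt,bky,blm,bln,blt,bly,bmy,bmz,bnt,bny,bnz,byz,gkl,glt,gty,jlz] rk=29  ker:gkn,gky,gln,gly,gmz,gny,jkt,jlm,jly,jmy,kln,kly,knt,kny,lmy,lny,lty,nyz
∂3: piv[bgkn,bgky,bgmz,bgny,bjlm,bjly,bjmy,bkln,bkly,bknt,bkny,blmy,blny,bnyz,gkln,gkly] rk=16  ker:gkny,jlmy,klny
∂2c = {b,g} + {b,l} + {b,m} + {b,n} + {b,y} + {b,z} + {g,j} + {g,k} + {g,m} + {g,n} + {g,y} + {j,k} + {j,l} + {j,t} + {j,y} + {j,z} + {k,l} + {k,y} + {l,t} + {l,y} + {l,z} + {m,y} + {m,z} + {n,t} + {n,y} + {t,y}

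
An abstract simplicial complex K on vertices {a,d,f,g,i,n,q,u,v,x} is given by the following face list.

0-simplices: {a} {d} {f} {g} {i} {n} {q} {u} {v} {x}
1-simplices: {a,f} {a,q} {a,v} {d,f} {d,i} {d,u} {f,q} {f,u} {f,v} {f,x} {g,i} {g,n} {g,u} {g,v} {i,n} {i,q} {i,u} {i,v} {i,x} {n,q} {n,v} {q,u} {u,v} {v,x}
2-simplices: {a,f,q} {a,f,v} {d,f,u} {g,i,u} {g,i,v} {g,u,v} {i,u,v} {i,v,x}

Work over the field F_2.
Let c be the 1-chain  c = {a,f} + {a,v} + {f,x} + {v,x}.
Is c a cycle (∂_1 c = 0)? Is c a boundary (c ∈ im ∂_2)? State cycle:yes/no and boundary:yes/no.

n_0=10 n_1=24 n_2=8  [Z2]
∂1: piv[af,aq,av,df,di,du,fx,gi,gn] rk=9  ker:fq,fu,fv,gu,gv,in,iq,iu,iv,ix,nq,nv,qu,uv,vx
∂2: piv[afq,afv,dfu,giu,giv,guv,ivx] rk=7  ker:iuv
∂1c = 0
c vs im∂2: residual ≠ 0 ⇒ not boundary

cycle:yes boundary:no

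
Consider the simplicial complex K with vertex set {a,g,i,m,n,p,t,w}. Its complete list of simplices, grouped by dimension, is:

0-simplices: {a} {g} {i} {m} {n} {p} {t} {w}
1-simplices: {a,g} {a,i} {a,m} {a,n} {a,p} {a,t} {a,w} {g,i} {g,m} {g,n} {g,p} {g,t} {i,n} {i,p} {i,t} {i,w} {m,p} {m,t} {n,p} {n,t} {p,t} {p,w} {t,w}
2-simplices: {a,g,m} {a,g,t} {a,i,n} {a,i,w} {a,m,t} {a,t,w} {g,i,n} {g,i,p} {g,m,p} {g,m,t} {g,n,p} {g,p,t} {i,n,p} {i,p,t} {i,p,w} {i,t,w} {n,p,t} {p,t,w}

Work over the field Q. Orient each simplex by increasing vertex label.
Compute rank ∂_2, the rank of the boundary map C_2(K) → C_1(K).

rank∂_2=15

n_0=8 n_1=23 n_2=18  [Q]
∂1: piv[ag,ai,am,an,ap,at,aw] rk=7  ker:gi,gm,gn,gp,gt,in,ip,it,iw,mp,mt,np,nt,pt,pw,tw
∂2: piv[agm,agt,ain,aiw,amt,atw,gin,gip,gmp,gnp,gpt,ipt,ipw,itw,npt] rk=15  ker:gmt,inp,ptw
rk∂_2=15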